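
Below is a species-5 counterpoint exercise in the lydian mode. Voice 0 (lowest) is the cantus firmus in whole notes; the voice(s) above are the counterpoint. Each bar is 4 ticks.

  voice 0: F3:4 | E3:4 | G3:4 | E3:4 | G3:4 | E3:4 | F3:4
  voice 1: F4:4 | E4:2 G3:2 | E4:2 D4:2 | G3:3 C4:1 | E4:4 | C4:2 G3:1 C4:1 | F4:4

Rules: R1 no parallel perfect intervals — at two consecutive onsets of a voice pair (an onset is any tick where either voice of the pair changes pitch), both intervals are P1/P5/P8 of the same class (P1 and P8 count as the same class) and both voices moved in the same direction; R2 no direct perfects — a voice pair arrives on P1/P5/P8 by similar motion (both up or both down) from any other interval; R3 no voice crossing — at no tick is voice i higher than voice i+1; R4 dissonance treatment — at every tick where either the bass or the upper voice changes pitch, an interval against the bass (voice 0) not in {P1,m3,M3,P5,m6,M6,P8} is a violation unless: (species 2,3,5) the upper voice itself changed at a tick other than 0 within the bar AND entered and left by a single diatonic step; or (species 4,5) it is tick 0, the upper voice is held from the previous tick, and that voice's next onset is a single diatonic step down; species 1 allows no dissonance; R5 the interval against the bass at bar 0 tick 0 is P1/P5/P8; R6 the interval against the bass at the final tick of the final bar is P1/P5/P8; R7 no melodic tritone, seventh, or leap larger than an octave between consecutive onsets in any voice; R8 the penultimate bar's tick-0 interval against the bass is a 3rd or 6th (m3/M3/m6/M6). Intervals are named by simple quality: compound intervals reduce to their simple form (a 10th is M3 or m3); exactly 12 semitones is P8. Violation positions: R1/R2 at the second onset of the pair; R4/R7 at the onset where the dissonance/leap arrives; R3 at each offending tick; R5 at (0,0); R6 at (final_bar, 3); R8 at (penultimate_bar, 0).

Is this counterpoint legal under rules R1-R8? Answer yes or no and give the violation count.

bar 0: v0=F3 v1=F4 (P8)
bar 1: v0=E3 v1=E4 (P8)
bar 2: v0=G3 v1=E4 (M6)
bar 3: v0=E3 v1=G3 (m3)
bar 4: v0=G3 v1=E4 (M6)
bar 5: v0=E3 v1=C4 (m6)
bar 6: v0=F3 v1=F4 (P8)
  R1 @ bar1.0: F3/F4 P8 -> E3/E4 P8 similar
  R2 @ bar6.0: E3/C4 m6 -> F3/F4 P8 similar

No (2 violations)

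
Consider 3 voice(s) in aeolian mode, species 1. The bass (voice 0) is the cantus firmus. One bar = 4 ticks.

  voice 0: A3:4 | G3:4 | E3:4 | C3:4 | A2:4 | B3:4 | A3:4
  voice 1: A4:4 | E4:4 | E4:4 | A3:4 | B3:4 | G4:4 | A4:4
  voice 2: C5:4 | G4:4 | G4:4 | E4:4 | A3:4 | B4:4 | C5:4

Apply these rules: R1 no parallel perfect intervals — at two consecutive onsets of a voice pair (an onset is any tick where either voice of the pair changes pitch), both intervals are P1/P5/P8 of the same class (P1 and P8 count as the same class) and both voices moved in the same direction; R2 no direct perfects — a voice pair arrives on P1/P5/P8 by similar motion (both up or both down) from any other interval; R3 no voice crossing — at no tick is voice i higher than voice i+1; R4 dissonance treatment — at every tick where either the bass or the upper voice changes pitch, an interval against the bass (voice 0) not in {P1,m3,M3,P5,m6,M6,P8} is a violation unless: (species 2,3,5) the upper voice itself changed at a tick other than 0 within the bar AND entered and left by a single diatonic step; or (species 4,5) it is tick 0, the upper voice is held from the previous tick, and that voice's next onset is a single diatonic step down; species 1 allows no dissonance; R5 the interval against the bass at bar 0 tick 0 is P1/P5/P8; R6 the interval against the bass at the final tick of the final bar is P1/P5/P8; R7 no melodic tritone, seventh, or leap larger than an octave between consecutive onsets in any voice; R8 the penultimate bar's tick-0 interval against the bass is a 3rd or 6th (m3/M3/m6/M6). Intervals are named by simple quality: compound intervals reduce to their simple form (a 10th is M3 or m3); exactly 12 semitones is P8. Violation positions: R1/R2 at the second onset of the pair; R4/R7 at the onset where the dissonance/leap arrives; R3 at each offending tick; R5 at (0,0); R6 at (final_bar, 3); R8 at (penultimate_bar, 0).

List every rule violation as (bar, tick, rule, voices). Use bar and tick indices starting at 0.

bar 0: v0=A3 v1=A4 v2=C5 downbeat m3
bar 1: v0=G3 v1=E4 v2=G4 downbeat P8
bar 2: v0=E3 v1=E4 v2=G4 downbeat m3
bar 3: v0=C3 v1=A3 v2=E4 downbeat M3
bar 4: v0=A2 v1=B3 v2=A3 downbeat P8
bar 5: v0=B3 v1=G4 v2=B4 downbeat P8
bar 6: v0=A3 v1=A4 v2=C5 downbeat m3
  -> R5 @ bar 0 tick 0 v(0, 2): opens on m3
  -> R2 @ bar 1 tick 0 v(0, 2): A3/C5 m3 -> G3/G4 P8 similar
  -> R2 @ bar 3 tick 0 v(1, 2): E4/G4 m3 -> A3/E4 P5 similar
  -> R2 @ bar 4 tick 0 v(0, 2): C3/E4 M3 -> A2/A3 P8 similar
  -> R3 @ bar 4 tick 0 v(1, 2): B3 above A3
  -> R4 @ bar 4 tick 0 v(0, 1): A2/B3 M2 untreated
  -> R3 @ bar 4 tick 1 v(1, 2): B3 above A3
  -> R3 @ bar 4 tick 2 v(1, 2): B3 above A3
  -> R3 @ bar 4 tick 3 v(1, 2): B3 above A3
  -> R1 @ bar 5 tick 0 v(0, 2): A2/A3 P8 -> B3/B4 P8 similar
  -> R7 @ bar 5 tick 0 v(0,): A2->B3 leap 14st
  -> R7 @ bar 5 tick 0 v(2,): A3->B4 leap 14st
  -> R8 @ bar 5 tick 0 v(0, 2): penult P8 not 3rd/6th
  -> R6 @ bar 6 tick 3 v(0, 2): closes on m3

(0, 0, R5, (0, 2))
(1, 0, R2, (0, 2))
(3, 0, R2, (1, 2))
(4, 0, R2, (0, 2))
(4, 0, R3, (1, 2))
(4, 0, R4, (0, 1))
(4, 1, R3, (1, 2))
(4, 2, R3, (1, 2))
(4, 3, R3, (1, 2))
(5, 0, R1, (0, 2))
(5, 0, R7, (0,))
(5, 0, R7, (2,))
(5, 0, R8, (0, 2))
(6, 3, R6, (0, 2))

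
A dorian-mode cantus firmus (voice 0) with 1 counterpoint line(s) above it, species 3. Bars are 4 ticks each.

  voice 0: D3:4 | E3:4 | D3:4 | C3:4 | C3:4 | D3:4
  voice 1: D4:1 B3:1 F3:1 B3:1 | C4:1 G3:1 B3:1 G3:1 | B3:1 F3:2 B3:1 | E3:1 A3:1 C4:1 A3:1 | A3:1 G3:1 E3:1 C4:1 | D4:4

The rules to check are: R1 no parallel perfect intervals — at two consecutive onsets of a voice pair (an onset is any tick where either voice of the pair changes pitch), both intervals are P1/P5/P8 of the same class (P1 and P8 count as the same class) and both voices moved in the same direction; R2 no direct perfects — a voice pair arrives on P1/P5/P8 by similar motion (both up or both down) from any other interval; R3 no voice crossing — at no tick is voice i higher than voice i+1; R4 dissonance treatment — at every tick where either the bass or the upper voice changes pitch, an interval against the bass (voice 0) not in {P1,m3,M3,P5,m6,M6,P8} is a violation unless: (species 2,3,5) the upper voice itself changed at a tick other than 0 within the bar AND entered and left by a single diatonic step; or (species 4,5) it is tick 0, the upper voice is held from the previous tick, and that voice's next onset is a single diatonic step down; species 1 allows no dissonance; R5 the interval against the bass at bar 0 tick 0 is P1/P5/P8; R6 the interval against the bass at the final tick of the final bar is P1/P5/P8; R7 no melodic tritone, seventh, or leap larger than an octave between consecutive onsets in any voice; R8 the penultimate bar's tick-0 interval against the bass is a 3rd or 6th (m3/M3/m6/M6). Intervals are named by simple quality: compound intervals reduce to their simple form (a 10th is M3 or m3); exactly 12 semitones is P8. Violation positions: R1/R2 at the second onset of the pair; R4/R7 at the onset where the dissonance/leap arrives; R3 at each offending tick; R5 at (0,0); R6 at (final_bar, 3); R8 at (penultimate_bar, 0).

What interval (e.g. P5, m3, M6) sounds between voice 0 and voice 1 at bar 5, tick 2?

voice 0=D3 voice 1=D4 -> P8

P8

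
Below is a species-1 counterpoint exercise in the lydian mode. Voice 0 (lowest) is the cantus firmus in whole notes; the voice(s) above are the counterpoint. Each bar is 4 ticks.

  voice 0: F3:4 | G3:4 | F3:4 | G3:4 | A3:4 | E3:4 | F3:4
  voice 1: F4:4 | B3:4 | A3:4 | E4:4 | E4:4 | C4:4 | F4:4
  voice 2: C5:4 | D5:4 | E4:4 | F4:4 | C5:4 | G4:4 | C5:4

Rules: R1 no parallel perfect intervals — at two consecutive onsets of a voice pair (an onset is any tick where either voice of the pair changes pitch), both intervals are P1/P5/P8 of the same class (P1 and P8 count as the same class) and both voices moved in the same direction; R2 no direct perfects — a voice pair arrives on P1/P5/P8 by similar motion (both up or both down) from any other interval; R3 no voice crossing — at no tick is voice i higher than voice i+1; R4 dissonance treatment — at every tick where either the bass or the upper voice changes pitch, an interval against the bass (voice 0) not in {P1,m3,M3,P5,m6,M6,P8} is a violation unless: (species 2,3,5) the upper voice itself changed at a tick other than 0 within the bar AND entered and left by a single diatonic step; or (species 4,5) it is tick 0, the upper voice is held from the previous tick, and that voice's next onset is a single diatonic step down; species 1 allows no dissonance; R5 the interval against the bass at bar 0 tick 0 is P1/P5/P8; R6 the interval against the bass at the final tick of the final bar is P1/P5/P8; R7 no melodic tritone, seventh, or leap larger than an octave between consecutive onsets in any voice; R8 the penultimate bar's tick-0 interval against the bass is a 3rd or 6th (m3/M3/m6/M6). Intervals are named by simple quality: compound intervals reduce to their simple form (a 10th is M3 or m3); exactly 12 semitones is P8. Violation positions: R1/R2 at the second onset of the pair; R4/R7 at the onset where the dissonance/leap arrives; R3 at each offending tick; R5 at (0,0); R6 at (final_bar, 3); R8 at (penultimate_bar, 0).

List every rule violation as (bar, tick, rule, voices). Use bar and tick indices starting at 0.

bar 0: v0=F3 v1=F4 v2=C5 downbeat P5
bar 1: v0=G3 v1=B3 v2=D5 downbeat P5
bar 2: v0=F3 v1=A3 v2=E4 downbeat M7
bar 3: v0=G3 v1=E4 v2=F4 downbeat m7
bar 4: v0=A3 v1=E4 v2=C5 downbeat m3
bar 5: v0=E3 v1=C4 v2=G4 downbeat m3
bar 6: v0=F3 v1=F4 v2=C5 downbeat P5
  -> R1 @ bar 1 tick 0 v(0, 2): F3/C5 P5 -> G3/D5 P5 similar
  -> R7 @ bar 1 tick 0 v(1,): F4->B3 leap 6st
  -> R2 @ bar 2 tick 0 v(1, 2): B3/D5 m3 -> A3/E4 P5 similar
  -> R4 @ bar 2 tick 0 v(0, 2): F3/E4 M7 untreated
  -> R7 @ bar 2 tick 0 v(2,): D5->E4 leap 10st
  -> R4 @ bar 3 tick 0 v(0, 2): G3/F4 m7 untreated
  -> R2 @ bar 5 tick 0 v(1, 2): E4/C5 m6 -> C4/G4 P5 similar
  -> R1 @ bar 6 tick 0 v(1, 2): C4/G4 P5 -> F4/C5 P5 similar
  -> R2 @ bar 6 tick 0 v(0, 1): E3/C4 m6 -> F3/F4 P8 similar
  -> R2 @ bar 6 tick 0 v(0, 2): E3/G4 m3 -> F3/C5 P5 similar

(1, 0, R1, (0, 2))
(1, 0, R7, (1,))
(2, 0, R2, (1, 2))
(2, 0, R4, (0, 2))
(2, 0, R7, (2,))
(3, 0, R4, (0, 2))
(5, 0, R2, (1, 2))
(6, 0, R1, (1, 2))
(6, 0, R2, (0, 1))
(6, 0, R2, (0, 2))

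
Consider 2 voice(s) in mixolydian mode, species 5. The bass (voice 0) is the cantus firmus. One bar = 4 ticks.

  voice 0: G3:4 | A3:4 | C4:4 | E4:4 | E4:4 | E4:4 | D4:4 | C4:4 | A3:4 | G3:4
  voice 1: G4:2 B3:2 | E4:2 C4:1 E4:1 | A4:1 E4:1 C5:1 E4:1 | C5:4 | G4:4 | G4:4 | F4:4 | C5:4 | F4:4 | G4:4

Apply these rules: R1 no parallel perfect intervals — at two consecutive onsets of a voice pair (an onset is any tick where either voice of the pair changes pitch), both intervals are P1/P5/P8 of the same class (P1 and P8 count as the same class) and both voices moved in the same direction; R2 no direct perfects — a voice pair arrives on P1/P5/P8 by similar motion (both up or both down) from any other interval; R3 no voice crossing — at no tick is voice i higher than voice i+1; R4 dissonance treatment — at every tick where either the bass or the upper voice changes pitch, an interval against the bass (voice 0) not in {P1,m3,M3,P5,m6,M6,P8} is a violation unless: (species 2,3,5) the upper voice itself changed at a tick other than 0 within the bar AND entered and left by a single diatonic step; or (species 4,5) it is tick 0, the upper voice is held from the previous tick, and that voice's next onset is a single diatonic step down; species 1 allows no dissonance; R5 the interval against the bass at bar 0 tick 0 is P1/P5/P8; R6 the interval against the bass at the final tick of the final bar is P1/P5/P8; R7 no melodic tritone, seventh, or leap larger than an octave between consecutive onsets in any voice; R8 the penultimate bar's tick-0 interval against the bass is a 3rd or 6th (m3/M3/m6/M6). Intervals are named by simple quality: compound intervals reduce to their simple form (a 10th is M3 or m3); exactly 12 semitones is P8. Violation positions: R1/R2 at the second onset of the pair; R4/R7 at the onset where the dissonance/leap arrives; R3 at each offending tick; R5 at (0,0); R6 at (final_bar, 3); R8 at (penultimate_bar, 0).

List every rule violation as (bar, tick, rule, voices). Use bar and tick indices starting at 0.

bar 0: v0=G3 v1=G4 downbeat P8
bar 1: v0=A3 v1=E4 downbeat P5
bar 2: v0=C4 v1=A4 downbeat M6
bar 3: v0=E4 v1=C5 downbeat m6
bar 4: v0=E4 v1=G4 downbeat m3
bar 5: v0=E4 v1=G4 downbeat m3
bar 6: v0=D4 v1=F4 downbeat m3
bar 7: v0=C4 v1=C5 downbeat P8
bar 8: v0=A3 v1=F4 downbeat m6
bar 9: v0=G3 v1=G4 downbeat P8
  -> R2 @ bar 1 tick 0 v(0, 1): G3/B3 M3 -> A3/E4 P5 similar

(1, 0, R2, (0, 1))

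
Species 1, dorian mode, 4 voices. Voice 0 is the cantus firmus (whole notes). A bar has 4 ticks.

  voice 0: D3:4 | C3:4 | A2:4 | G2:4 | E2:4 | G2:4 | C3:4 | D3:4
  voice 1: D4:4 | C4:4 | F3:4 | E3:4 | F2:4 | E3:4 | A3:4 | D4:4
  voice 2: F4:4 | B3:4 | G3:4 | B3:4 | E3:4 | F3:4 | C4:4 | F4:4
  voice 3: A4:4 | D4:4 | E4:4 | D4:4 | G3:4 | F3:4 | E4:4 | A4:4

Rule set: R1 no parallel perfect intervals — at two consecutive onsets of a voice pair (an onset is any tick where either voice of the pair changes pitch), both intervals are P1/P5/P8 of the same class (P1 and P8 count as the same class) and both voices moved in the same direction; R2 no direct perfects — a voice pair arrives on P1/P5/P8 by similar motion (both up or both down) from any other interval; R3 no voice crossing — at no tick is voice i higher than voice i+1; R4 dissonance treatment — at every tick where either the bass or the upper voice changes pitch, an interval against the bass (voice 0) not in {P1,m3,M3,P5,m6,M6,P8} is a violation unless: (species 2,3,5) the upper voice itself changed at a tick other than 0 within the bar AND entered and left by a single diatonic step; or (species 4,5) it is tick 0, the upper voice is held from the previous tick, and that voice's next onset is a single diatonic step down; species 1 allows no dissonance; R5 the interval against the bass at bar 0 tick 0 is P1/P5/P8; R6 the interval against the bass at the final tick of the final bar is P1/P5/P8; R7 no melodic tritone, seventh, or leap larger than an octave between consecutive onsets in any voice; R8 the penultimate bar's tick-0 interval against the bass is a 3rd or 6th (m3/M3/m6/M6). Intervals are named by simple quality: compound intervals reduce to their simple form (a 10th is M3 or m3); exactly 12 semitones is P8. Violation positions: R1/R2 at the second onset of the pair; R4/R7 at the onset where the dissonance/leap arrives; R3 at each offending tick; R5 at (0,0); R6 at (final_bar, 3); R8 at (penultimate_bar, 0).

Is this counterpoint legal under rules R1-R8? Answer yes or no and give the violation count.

bar 0: v0=D3 v1=D4 v2=F4 v3=A4 (P5)
bar 1: v0=C3 v1=C4 v2=B3 v3=D4 (M2)
bar 2: v0=A2 v1=F3 v2=G3 v3=E4 (P5)
bar 3: v0=G2 v1=E3 v2=B3 v3=D4 (P5)
bar 4: v0=E2 v1=F2 v2=E3 v3=G3 (m3)
bar 5: v0=G2 v1=E3 v2=F3 v3=F3 (m7)
bar 6: v0=C3 v1=A3 v2=C4 v3=E4 (M3)
bar 7: v0=D3 v1=D4 v2=F4 v3=A4 (P5)
  R5 @ bar0.0: opens on m3
  R1 @ bar1.0: D3/D4 P8 -> C3/C4 P8 similar
  R3 @ bar1.0: C4 above B3
  R4 @ bar1.0: C3/B3 M7 untreated
  R4 @ bar1.0: C3/D4 M2 untreated
  R7 @ bar1.0: F4->B3 leap 6st
  R3 @ bar1.1: C4 above B3
  R3 @ bar1.2: C4 above B3
  R3 @ bar1.3: C4 above B3
  R4 @ bar2.0: A2/G3 m7 untreated
  R1 @ bar3.0: A2/E4 P5 -> G2/D4 P5 similar
  R2 @ bar4.0: G2/B3 M3 -> E2/E3 P8 similar
  R4 @ bar4.0: E2/F2 m2 untreated
  R7 @ bar4.0: E3->F2 leap 11st
  R4 @ bar5.0: G2/F3 m7 untreated
  R4 @ bar5.0: G2/F3 m7 untreated
  R7 @ bar5.0: F2->E3 leap 11st
  R2 @ bar6.0: G2/F3 m7 -> C3/C4 P8 similar
  R2 @ bar6.0: E3/F3 m2 -> A3/E4 P5 similar
  R7 @ bar6.0: F3->E4 leap 11st
  R8 @ bar6.0: penult P8 not 3rd/6th
  R1 @ bar7.0: A3/E4 P5 -> D4/A4 P5 similar
  R2 @ bar7.0: C3/A3 M6 -> D3/D4 P8 similar
  R2 @ bar7.0: C3/E4 M3 -> D3/A4 P5 similar
  R6 @ bar7.3: closes on m3

No (25 violations)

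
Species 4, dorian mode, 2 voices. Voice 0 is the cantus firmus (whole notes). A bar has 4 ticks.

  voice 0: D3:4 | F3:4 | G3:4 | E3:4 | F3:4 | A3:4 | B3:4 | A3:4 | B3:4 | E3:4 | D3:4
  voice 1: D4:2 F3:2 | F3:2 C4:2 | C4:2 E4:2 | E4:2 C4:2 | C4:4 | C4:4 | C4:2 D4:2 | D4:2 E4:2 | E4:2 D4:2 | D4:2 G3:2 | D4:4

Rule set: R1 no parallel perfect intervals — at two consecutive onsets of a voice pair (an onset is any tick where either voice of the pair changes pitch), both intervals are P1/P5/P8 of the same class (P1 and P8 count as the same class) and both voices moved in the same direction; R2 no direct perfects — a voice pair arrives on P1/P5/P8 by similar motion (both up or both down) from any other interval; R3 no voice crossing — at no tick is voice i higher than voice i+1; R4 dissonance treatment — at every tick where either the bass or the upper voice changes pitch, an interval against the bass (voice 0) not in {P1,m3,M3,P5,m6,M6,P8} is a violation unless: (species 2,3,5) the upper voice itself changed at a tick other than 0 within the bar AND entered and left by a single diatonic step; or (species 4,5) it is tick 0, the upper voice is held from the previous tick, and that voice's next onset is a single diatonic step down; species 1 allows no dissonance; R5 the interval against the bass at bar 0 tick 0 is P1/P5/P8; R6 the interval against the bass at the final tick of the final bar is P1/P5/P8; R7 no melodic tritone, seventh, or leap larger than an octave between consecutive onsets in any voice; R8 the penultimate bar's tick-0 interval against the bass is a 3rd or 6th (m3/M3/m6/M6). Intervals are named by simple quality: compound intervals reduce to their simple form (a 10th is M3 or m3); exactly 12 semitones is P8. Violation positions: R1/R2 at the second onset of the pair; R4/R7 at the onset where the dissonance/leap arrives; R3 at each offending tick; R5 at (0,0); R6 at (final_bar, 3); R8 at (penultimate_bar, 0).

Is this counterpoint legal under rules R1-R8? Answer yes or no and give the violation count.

No (5 violations)

bar 0: v0=D3 v1=D4 (P8)
bar 1: v0=F3 v1=F3 (P1)
bar 2: v0=G3 v1=C4 (P4)
bar 3: v0=E3 v1=E4 (P8)
bar 4: v0=F3 v1=C4 (P5)
bar 5: v0=A3 v1=C4 (m3)
bar 6: v0=B3 v1=C4 (m2)
bar 7: v0=A3 v1=D4 (P4)
bar 8: v0=B3 v1=E4 (P4)
bar 9: v0=E3 v1=D4 (m7)
bar 10: v0=D3 v1=D4 (P8)
  R4 @ bar2.0: G3/C4 P4 untreated
  R4 @ bar6.0: B3/C4 m2 untreated
  R4 @ bar7.0: A3/D4 P4 untreated
  R4 @ bar9.0: E3/D4 m7 untreated
  R8 @ bar9.0: penult m7 not 3rd/6th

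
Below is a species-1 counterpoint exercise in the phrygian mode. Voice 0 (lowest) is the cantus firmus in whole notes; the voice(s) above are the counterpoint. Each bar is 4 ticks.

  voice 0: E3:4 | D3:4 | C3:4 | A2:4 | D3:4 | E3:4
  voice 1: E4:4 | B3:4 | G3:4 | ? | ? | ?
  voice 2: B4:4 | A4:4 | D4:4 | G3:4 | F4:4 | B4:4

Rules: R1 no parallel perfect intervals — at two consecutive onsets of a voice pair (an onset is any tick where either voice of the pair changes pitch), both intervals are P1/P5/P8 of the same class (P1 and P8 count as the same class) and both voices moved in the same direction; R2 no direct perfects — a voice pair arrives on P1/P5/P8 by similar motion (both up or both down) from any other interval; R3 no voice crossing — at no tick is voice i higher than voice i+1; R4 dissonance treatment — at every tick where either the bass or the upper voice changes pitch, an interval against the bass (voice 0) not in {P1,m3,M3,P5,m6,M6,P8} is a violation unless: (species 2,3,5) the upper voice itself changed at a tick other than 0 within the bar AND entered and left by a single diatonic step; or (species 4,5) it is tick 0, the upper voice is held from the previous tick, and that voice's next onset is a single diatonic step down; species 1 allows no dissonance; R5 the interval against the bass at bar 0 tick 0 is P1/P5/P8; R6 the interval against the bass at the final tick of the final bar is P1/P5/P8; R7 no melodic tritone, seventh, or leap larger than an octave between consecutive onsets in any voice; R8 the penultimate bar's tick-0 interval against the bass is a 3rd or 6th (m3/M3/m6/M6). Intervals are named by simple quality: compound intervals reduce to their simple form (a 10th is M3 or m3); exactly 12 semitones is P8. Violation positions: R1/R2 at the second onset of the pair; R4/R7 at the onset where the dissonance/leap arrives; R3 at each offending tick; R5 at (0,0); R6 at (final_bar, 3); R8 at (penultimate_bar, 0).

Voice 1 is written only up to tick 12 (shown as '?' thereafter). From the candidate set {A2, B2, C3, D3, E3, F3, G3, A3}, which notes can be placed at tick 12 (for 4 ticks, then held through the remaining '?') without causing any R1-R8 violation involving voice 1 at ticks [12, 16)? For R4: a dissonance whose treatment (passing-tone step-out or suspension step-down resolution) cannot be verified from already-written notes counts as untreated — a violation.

A2: violates R2,R7
B2: violates R4
C3: violates R1
D3: violates R4
E3: violates R1
F3: legal
G3: violates R4
A3: violates R3

{F3}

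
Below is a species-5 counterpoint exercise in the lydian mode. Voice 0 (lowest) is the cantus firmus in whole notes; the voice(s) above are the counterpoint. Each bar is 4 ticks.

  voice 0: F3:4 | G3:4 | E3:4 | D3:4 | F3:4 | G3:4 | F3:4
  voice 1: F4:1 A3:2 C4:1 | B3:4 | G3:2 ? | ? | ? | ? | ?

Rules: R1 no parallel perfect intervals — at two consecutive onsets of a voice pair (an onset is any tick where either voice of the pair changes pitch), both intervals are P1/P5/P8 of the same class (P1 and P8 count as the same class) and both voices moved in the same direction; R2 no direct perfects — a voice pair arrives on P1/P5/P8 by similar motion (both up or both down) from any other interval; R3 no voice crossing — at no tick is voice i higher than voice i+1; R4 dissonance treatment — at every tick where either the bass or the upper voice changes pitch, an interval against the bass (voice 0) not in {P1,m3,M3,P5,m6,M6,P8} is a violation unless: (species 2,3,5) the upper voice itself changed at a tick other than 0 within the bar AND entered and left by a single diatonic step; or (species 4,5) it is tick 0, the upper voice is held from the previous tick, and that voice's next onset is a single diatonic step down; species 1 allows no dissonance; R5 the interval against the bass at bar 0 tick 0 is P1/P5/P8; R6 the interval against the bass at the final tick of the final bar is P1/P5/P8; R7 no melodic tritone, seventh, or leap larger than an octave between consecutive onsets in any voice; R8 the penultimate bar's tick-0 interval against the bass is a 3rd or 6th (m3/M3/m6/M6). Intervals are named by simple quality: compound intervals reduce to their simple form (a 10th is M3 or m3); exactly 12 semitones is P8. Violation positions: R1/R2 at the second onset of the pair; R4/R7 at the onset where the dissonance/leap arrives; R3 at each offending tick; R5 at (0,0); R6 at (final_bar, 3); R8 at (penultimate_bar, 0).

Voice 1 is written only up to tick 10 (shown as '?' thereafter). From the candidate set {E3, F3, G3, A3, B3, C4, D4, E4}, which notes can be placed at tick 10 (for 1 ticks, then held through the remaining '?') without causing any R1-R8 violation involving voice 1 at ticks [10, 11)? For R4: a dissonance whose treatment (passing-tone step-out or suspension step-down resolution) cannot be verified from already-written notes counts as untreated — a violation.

E3: legal
F3: violates R4
G3: legal
A3: violates R4
B3: legal
C4: legal
D4: violates R4
E4: legal

{B3, C4, E3, E4, G3}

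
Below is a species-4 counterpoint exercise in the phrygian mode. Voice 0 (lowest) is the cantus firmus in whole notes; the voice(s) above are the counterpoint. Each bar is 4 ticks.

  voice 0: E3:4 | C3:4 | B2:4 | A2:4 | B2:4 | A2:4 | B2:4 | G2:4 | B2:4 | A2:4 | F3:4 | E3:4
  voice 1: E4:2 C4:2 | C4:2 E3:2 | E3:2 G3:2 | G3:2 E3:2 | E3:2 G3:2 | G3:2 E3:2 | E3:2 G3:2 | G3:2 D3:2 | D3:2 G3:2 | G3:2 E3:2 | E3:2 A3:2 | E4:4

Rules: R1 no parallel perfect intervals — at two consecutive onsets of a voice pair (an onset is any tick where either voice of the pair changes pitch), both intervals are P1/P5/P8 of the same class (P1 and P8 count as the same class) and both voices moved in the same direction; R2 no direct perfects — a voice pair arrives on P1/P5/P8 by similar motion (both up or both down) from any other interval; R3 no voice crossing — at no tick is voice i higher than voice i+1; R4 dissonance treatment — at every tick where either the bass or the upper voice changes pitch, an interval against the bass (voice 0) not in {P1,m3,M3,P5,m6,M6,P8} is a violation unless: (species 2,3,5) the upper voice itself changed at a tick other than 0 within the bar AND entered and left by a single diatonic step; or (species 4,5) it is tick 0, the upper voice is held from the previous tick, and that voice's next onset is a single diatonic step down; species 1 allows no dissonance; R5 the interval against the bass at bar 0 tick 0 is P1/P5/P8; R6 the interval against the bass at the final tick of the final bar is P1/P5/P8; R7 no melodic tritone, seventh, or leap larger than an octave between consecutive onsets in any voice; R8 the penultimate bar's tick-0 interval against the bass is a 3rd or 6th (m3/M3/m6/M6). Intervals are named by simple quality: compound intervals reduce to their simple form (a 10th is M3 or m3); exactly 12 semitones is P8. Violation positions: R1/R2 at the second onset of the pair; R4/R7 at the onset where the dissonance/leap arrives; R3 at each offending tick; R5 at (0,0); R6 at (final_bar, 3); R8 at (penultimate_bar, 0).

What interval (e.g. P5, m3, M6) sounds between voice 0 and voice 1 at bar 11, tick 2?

voice 0=E3 voice 1=E4 -> P8

P8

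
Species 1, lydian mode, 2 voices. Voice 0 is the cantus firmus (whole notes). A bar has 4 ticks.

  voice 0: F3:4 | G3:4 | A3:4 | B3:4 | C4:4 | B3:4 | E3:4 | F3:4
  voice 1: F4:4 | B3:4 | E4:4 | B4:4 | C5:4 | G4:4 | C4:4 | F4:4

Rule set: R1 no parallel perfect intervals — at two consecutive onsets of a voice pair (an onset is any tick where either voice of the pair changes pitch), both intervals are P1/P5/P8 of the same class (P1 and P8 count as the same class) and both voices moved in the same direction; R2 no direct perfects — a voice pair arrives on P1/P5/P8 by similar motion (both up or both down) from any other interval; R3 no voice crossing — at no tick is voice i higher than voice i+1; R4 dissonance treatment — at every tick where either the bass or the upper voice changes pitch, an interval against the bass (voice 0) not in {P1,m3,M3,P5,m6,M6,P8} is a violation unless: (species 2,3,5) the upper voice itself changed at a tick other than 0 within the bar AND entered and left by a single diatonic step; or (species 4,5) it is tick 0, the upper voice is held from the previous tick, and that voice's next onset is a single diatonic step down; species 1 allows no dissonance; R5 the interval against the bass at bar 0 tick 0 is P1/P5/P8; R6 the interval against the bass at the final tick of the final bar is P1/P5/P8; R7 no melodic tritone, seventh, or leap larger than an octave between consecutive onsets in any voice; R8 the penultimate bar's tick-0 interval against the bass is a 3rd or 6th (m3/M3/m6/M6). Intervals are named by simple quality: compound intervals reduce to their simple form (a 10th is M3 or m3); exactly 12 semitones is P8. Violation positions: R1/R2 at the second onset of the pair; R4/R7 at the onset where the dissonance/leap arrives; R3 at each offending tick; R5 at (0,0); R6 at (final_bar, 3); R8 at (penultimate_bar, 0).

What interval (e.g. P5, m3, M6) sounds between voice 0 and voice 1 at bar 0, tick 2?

P8

voice 0=F3 voice 1=F4 -> P8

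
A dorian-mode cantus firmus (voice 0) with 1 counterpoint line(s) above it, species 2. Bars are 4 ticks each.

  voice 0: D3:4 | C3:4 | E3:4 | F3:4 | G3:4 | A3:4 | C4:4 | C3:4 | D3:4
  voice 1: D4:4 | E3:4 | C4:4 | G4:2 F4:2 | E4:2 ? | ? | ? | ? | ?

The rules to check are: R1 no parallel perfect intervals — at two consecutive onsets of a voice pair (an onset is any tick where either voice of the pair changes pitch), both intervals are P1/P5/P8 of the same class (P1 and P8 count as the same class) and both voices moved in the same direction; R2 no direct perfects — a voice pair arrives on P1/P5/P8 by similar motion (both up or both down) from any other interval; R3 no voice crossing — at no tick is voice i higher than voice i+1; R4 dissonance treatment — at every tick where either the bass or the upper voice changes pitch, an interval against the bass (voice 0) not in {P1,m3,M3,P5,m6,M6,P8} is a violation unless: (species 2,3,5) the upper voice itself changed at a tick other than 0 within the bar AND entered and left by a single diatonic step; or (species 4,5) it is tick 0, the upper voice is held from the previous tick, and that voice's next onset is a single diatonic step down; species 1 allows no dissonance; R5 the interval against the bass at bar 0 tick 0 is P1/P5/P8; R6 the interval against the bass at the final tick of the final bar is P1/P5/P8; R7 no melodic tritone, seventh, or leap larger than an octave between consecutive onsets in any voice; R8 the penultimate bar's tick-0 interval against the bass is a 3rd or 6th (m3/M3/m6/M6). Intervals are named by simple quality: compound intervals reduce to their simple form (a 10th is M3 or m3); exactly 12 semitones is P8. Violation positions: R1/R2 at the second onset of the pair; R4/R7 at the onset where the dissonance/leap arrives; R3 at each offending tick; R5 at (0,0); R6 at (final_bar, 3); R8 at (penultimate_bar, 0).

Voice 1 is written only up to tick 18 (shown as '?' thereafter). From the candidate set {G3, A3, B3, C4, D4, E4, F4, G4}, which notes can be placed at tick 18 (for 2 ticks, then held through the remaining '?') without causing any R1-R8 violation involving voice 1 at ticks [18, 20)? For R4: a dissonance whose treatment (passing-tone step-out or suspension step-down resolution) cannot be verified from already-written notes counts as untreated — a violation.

G3: legal
A3: violates R4
B3: legal
C4: violates R4
D4: legal
E4: legal
F4: violates R4
G4: legal

{B3, D4, E4, G3, G4}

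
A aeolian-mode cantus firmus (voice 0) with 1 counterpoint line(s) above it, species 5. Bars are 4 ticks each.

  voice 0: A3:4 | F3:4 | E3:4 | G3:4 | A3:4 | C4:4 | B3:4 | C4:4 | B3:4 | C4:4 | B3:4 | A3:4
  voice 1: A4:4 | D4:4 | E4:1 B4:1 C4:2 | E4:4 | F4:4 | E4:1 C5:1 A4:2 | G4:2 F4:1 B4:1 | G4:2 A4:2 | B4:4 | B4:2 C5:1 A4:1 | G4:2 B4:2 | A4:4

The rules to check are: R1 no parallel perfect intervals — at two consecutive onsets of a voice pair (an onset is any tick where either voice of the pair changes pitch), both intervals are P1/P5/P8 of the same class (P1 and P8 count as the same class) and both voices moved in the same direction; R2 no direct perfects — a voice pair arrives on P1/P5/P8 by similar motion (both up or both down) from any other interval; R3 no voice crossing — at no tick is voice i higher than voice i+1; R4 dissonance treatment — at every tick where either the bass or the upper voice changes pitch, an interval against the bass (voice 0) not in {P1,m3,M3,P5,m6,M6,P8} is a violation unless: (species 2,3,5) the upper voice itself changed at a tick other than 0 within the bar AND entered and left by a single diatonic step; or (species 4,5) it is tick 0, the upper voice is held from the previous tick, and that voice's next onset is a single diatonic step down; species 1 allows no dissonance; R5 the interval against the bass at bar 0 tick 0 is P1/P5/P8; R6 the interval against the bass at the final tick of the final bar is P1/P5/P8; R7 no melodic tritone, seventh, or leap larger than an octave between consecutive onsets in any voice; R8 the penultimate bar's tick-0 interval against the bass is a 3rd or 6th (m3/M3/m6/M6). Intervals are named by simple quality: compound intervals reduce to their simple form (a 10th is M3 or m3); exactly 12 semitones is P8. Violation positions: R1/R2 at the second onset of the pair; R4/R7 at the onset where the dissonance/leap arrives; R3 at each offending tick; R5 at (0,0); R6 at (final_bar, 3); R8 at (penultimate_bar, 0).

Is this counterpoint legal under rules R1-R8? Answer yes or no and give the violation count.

No (5 violations)

bar 0: v0=A3 v1=A4 (P8)
bar 1: v0=F3 v1=D4 (M6)
bar 2: v0=E3 v1=E4 (P8)
bar 3: v0=G3 v1=E4 (M6)
bar 4: v0=A3 v1=F4 (m6)
bar 5: v0=C4 v1=E4 (M3)
bar 6: v0=B3 v1=G4 (m6)
bar 7: v0=C4 v1=G4 (P5)
bar 8: v0=B3 v1=B4 (P8)
bar 9: v0=C4 v1=B4 (M7)
bar 10: v0=B3 v1=G4 (m6)
bar 11: v0=A3 v1=A4 (P8)
  R7 @ bar2.2: B4->C4 leap 11st
  R4 @ bar6.2: B3/F4 TT untreated
  R7 @ bar6.3: F4->B4 leap 6st
  R4 @ bar9.0: C4/B4 M7 untreated
  R1 @ bar11.0: B3/B4 P8 -> A3/A4 P8 similar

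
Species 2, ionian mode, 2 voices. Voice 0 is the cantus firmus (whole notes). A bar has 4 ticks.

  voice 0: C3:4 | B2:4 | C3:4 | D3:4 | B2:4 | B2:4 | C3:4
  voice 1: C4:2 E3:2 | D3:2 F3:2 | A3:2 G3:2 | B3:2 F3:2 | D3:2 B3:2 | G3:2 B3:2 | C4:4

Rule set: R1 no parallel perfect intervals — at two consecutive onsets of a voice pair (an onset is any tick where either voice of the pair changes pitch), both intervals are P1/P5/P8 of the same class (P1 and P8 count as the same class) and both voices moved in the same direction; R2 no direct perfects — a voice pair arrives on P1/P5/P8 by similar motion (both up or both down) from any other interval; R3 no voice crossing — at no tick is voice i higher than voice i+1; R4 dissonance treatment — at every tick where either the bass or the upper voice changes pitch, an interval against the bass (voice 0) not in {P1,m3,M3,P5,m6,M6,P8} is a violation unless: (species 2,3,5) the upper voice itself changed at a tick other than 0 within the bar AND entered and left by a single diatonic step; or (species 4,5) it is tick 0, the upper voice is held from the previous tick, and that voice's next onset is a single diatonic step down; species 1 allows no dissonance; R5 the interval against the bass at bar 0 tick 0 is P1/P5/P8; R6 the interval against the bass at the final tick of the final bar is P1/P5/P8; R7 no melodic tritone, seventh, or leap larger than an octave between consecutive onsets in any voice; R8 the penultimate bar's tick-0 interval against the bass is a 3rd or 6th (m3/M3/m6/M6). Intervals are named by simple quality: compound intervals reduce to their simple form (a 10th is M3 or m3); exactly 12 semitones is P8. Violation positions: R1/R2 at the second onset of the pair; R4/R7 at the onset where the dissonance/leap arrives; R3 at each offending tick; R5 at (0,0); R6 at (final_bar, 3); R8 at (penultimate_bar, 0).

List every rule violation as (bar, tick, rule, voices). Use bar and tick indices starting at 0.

bar 0: v0=C3 v1=C4 downbeat P8
bar 1: v0=B2 v1=D3 downbeat m3
bar 2: v0=C3 v1=A3 downbeat M6
bar 3: v0=D3 v1=B3 downbeat M6
bar 4: v0=B2 v1=D3 downbeat m3
bar 5: v0=B2 v1=G3 downbeat m6
bar 6: v0=C3 v1=C4 downbeat P8
  -> R4 @ bar 1 tick 2 v(0, 1): B2/F3 TT untreated
  -> R7 @ bar 3 tick 2 v(1,): B3->F3 leap 6st
  -> R1 @ bar 6 tick 0 v(0, 1): B2/B3 P8 -> C3/C4 P8 similar

(1, 2, R4, (0, 1))
(3, 2, R7, (1,))
(6, 0, R1, (0, 1))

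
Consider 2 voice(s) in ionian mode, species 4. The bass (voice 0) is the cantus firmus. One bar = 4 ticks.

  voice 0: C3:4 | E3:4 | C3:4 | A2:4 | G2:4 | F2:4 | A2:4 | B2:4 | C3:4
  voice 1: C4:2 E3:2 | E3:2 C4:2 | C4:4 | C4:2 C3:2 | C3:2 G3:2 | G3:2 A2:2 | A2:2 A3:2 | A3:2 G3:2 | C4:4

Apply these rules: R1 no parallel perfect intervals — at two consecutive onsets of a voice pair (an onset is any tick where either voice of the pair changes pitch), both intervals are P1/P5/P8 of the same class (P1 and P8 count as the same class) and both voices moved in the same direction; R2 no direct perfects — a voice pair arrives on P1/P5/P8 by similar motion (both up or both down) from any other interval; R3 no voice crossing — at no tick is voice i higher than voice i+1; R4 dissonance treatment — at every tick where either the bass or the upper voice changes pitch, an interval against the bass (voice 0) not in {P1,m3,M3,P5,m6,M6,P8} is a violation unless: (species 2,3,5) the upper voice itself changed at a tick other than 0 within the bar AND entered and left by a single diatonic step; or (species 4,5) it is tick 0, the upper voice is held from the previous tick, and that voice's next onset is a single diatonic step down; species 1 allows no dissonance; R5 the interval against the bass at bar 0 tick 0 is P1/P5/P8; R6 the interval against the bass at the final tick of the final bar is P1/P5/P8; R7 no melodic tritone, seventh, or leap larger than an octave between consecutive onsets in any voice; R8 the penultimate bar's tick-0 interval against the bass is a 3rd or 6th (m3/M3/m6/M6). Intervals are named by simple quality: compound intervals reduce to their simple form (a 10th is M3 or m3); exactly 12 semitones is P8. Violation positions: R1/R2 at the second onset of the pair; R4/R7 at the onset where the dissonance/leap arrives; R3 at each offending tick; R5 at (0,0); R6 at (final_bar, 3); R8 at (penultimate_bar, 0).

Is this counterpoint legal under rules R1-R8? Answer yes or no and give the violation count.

No (5 violations)

bar 0: v0=C3 v1=C4 (P8)
bar 1: v0=E3 v1=E3 (P1)
bar 2: v0=C3 v1=C4 (P8)
bar 3: v0=A2 v1=C4 (m3)
bar 4: v0=G2 v1=C3 (P4)
bar 5: v0=F2 v1=G3 (M2)
bar 6: v0=A2 v1=A2 (P1)
bar 7: v0=B2 v1=A3 (m7)
bar 8: v0=C3 v1=C4 (P8)
  R4 @ bar4.0: G2/C3 P4 untreated
  R4 @ bar5.0: F2/G3 M2 untreated
  R7 @ bar5.2: G3->A2 leap 10st
  R8 @ bar7.0: penult m7 not 3rd/6th
  R2 @ bar8.0: B2/G3 m6 -> C3/C4 P8 similar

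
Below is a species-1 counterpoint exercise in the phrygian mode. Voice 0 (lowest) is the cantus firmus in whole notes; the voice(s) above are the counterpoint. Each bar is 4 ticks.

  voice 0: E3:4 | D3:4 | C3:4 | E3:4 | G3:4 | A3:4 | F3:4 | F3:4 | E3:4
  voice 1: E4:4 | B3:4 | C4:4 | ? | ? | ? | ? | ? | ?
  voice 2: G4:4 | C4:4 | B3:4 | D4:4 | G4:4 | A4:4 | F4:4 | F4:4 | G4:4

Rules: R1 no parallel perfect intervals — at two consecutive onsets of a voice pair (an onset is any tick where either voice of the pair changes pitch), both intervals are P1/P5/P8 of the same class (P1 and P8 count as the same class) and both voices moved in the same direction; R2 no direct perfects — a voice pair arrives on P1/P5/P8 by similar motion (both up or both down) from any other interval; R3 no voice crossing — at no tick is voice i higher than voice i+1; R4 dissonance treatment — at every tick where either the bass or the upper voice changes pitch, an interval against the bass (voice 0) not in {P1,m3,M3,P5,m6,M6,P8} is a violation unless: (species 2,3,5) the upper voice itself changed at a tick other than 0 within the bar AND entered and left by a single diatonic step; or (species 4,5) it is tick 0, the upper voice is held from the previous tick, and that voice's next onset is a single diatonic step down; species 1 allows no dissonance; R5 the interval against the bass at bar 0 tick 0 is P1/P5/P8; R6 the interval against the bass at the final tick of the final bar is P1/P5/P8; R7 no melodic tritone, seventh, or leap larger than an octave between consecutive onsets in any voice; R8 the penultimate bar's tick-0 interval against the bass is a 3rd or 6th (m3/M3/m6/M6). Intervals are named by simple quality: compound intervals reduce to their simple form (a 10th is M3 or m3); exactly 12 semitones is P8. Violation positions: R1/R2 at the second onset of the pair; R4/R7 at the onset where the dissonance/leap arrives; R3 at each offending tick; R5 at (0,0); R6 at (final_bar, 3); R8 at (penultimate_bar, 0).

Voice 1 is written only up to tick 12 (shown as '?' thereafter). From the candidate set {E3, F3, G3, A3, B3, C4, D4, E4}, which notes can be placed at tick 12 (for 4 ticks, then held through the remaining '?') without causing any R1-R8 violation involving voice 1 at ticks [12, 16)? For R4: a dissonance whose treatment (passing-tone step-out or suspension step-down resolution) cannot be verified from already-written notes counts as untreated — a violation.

E3: legal
F3: violates R4
G3: legal
A3: violates R4
B3: legal
C4: legal
D4: violates R2,R4
E4: violates R1,R3

{B3, C4, E3, G3}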